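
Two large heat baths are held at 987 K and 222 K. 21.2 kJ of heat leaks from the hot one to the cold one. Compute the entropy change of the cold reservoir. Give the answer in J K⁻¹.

ΔS_cold = 95.5 J/K

The cold reservoir gains heat Q, so ΔS_cold = +Q/T_C = 21200/222 = 95.5 J/K.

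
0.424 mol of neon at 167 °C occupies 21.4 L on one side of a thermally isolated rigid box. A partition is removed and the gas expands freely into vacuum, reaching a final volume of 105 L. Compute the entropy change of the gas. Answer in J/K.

No heat is exchanged and no work is done, so the ideal-gas temperature stays constant.
Entropy is a state function; using a reversible isothermal path, ΔS_gas = nR ln(V₂/V₁) = 0.424 × 8.314 × ln(105/21.4) = 5.61 J/K.

ΔS_gas = 5.61 J/K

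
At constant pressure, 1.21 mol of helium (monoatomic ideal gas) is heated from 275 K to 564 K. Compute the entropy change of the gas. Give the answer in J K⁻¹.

ΔS = 18.1 J/K

At constant pressure, ΔS = nC_p ln(T₂/T₁) with C_p = 5R/2 = 20.79 J mol⁻¹ K⁻¹.
ΔS = 1.21 × 20.79 × ln(564/275) = 18.1 J/K.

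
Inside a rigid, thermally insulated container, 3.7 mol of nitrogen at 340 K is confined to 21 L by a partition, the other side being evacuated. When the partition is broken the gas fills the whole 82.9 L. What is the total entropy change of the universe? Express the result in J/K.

No heat is exchanged and no work is done, so the ideal-gas temperature stays constant.
Entropy is a state function; using a reversible isothermal path, ΔS_gas = nR ln(V₂/V₁) = 3.7 × 8.314 × ln(82.9/21) = 42.2 J/K.
The insulated surroundings exchange no heat, so ΔS_surr = 0 and ΔS_universe = ΔS_gas.

ΔS_universe = 42.2 J/K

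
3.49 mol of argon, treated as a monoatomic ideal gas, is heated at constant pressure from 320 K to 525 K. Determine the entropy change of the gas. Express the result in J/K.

At constant pressure, ΔS = nC_p ln(T₂/T₁) with C_p = 5R/2 = 20.79 J mol⁻¹ K⁻¹.
ΔS = 3.49 × 20.79 × ln(525/320) = 35.9 J/K.

ΔS = 35.9 J/K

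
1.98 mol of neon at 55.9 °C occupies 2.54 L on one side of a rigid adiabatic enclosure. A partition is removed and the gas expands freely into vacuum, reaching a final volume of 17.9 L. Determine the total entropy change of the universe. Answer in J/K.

For an ideal gas in free expansion Q = 0 and W = 0, so T is unchanged.
Entropy is a state function; using a reversible isothermal path, ΔS_gas = nR ln(V₂/V₁) = 1.98 × 8.314 × ln(17.9/2.54) = 32.1 J/K.
The insulated surroundings exchange no heat, so ΔS_surr = 0 and ΔS_universe = ΔS_gas.

ΔS_universe = 32.1 J/K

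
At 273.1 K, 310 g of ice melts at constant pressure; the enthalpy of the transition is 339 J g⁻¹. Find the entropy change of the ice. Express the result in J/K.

Heat absorbed by the substance: Q = mL = 310 × 339 = 105090 J.
At constant T, ΔS = Q_rev/T = 105090 / 273.1 = 385 J/K.

ΔS = 385 J/K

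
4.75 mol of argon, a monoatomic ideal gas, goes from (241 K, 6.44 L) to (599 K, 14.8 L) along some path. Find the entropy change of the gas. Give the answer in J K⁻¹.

Entropy is a state function: ΔS = nC_V ln(T₂/T₁) + nR ln(V₂/V₁), with C_V = 3R/2 = 12.47 J mol⁻¹ K⁻¹ for a monoatomic ideal gas.
ΔS = 4.75 × [12.47 × ln(599/241) + 8.314 × ln(14.8/6.44)] = 86.8 J/K.

ΔS = 86.8 J/K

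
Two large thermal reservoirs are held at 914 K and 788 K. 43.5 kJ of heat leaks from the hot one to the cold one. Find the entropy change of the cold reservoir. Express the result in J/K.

ΔS_cold = 55.2 J/K

The cold reservoir gains heat Q, so ΔS_cold = +Q/T_C = 43500/788 = 55.2 J/K.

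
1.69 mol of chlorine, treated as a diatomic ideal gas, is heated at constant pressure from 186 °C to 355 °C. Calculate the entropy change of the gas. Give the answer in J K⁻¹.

ΔS = 15.4 J/K

In kelvin: T₁ = 459.15 K, T₂ = 628.15 K. At constant pressure, ΔS = nC_p ln(T₂/T₁) with C_p = 7R/2 = 29.1 J mol⁻¹ K⁻¹.
ΔS = 1.69 × 29.1 × ln(628.15/459.15) = 15.4 J/K.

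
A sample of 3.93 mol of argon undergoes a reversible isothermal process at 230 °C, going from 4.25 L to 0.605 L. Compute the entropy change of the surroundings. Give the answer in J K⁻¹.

For an isothermal ideal gas ΔS_gas = nR ln(V₂/V₁) = 3.93 × 8.314 × ln(0.605/4.25) = -63.7 J/K.
The process is reversible, so ΔS_surr = −ΔS_gas = 63.7 J/K and ΔS_universe = 0.

ΔS_surr = 63.7 J/K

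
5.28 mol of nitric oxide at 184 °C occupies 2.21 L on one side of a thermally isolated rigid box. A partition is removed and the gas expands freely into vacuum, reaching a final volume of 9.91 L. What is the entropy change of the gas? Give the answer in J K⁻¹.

No heat is exchanged and no work is done, so the ideal-gas temperature stays constant.
Entropy is a state function; using a reversible isothermal path, ΔS_gas = nR ln(V₂/V₁) = 5.28 × 8.314 × ln(9.91/2.21) = 65.9 J/K.

ΔS_gas = 65.9 J/K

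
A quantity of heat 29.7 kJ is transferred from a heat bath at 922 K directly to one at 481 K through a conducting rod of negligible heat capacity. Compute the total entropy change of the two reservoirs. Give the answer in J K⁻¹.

ΔS_hot = −Q/T_H = −29700/922 = -32.21 J/K and ΔS_cold = +Q/T_C = 29700/481 = 61.75 J/K.
ΔS_total = -32.21 + 61.75 = 29.5 J/K, positive as the second law requires.

ΔS_total = 29.5 J/K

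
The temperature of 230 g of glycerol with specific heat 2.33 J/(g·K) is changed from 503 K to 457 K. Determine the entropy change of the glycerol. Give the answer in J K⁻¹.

ΔS = ∫dQ_rev/T = m c ln(T₂/T₁) = 230 × 2.33 × ln(457/503) = -51.4 J/K.

ΔS = -51.4 J/K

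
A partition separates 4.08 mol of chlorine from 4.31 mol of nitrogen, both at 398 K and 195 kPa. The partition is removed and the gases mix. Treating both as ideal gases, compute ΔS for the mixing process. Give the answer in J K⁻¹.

ΔS_mix = 48.3 J/K

Mole fractions: x_A = 4.08/8.39 = 0.486, x_B = 0.514.
ΔS_mix = −R(n_A ln x_A + n_B ln x_B) = −8.314 × (4.08 ln 0.486 + 4.31 ln 0.514) = 48.3 J/K.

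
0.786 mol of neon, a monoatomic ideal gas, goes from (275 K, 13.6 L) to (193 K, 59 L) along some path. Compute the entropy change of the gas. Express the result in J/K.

Entropy is a state function: ΔS = nC_V ln(T₂/T₁) + nR ln(V₂/V₁), with C_V = 3R/2 = 12.47 J mol⁻¹ K⁻¹ for a monoatomic ideal gas.
ΔS = 0.786 × [12.47 × ln(193/275) + 8.314 × ln(59/13.6)] = 6.12 J/K.

ΔS = 6.12 J/K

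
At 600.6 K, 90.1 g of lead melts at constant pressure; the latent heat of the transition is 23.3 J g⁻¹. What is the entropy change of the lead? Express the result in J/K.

ΔS = 3.5 J/K

Heat absorbed by the substance: Q = mL = 90.1 × 23.3 = 2099.33 J.
At constant T, ΔS = Q_rev/T = 2099.33 / 600.6 = 3.5 J/K.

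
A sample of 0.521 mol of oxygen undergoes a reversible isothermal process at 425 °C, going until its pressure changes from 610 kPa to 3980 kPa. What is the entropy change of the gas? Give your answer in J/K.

For an isothermal ideal gas ΔS_gas = nR ln(P₁/P₂) = 0.521 × 8.314 × ln(610/3980) = -8.12 J/K.

ΔS_gas = -8.12 J/K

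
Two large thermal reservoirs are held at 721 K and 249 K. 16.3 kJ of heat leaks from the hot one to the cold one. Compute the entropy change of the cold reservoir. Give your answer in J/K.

ΔS_cold = 65.5 J/K

The cold reservoir gains heat Q, so ΔS_cold = +Q/T_C = 16300/249 = 65.5 J/K.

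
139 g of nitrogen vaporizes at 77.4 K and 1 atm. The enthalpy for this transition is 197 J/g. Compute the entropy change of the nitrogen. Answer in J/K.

Heat absorbed by the substance: Q = mL = 139 × 197 = 27383 J.
At constant T, ΔS = Q_rev/T = 27383 / 77.4 = 354 J/K.

ΔS = 354 J/K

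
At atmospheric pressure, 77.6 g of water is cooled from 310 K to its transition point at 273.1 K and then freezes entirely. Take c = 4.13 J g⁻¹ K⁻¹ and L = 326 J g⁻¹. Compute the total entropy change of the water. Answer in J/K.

Cooling step: ΔS₁ = m c ln(T_tr/T_i) = 77.6 × 4.13 × ln(273.1/310) = -40.62 J/K.
Phase change: ΔS₂ = −mL/T_tr = −77.6 × 326 / 273.1 = -92.63 J/K.
ΔS_total = (-40.62) + (-92.63) = -133 J/K.

ΔS = -133 J/K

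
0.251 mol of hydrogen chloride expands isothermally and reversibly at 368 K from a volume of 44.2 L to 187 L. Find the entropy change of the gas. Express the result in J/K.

For an isothermal ideal gas ΔS_gas = nR ln(V₂/V₁) = 0.251 × 8.314 × ln(187/44.2) = 3.01 J/K.

ΔS_gas = 3.01 J/K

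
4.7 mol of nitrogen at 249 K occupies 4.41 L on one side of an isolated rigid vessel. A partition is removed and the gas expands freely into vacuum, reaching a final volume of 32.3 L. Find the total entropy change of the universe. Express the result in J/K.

ΔS_universe = 77.8 J/K

For an ideal gas in free expansion Q = 0 and W = 0, so T is unchanged.
Entropy is a state function; using a reversible isothermal path, ΔS_gas = nR ln(V₂/V₁) = 4.7 × 8.314 × ln(32.3/4.41) = 77.8 J/K.
The insulated surroundings exchange no heat, so ΔS_surr = 0 and ΔS_universe = ΔS_gas.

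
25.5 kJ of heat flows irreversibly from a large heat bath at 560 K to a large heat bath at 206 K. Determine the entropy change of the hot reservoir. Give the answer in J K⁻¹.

ΔS_hot = -45.5 J/K

The hot reservoir loses heat Q, so ΔS_hot = −Q/T_H = −25500/560 = -45.5 J/K.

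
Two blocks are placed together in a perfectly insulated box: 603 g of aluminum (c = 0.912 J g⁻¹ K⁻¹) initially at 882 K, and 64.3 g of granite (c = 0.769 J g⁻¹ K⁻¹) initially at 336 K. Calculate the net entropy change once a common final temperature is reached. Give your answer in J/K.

ΔS_total = 16.3 J/K

Energy balance: T_f = (m₁c₁T₁ + m₂c₂T₂)/(m₁c₁ + m₂c₂) = 836.96 K.
ΔS₁ = m₁c₁ ln(T_f/T₁) = 549.936 × ln(836.96/882) = -28.83 J/K.
ΔS₂ = m₂c₂ ln(T_f/T₂) = 49.4467 × ln(836.96/336) = 45.13 J/K.
ΔS_total = -28.83 + 45.13 = 16.3 J/K.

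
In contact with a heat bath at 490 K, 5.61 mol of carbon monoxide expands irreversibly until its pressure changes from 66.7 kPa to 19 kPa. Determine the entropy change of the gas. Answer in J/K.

Entropy is a state function, so ΔS_gas depends only on the end states.
For an isothermal ideal gas ΔS_gas = nR ln(P₁/P₂) = 5.61 × 8.314 × ln(66.7/19) = 58.6 J/K.

ΔS_gas = 58.6 J/K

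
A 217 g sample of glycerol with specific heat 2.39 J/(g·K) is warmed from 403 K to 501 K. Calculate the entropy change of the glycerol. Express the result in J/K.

ΔS = 113 J/K

ΔS = ∫dQ_rev/T = m c ln(T₂/T₁) = 217 × 2.39 × ln(501/403) = 113 J/K.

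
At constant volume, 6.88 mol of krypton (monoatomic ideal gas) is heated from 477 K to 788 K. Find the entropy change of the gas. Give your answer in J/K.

At constant volume, ΔS = nC_V ln(T₂/T₁) with C_V = 3R/2 = 12.47 J mol⁻¹ K⁻¹.
ΔS = 6.88 × 12.47 × ln(788/477) = 43.1 J/K.

ΔS = 43.1 J/K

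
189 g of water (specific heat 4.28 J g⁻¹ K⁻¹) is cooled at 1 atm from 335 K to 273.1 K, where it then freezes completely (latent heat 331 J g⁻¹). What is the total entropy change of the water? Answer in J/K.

ΔS = -394 J/K

Cooling step: ΔS₁ = m c ln(T_tr/T_i) = 189 × 4.28 × ln(273.1/335) = -165.3 J/K.
Phase change: ΔS₂ = −mL/T_tr = −189 × 331 / 273.1 = -229.1 J/K.
ΔS_total = (-165.3) + (-229.1) = -394 J/K.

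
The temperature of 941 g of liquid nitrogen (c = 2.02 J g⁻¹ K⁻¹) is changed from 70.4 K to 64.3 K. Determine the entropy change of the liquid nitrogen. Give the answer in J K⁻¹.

ΔS = -172 J/K

ΔS = ∫dQ_rev/T = m c ln(T₂/T₁) = 941 × 2.02 × ln(64.3/70.4) = -172 J/K.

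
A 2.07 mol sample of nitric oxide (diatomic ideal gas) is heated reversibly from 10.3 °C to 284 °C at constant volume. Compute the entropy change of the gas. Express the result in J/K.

ΔS = 29.1 J/K

In kelvin: T₁ = 283.45 K, T₂ = 557.15 K. At constant volume, ΔS = nC_V ln(T₂/T₁) with C_V = 5R/2 = 20.79 J mol⁻¹ K⁻¹.
ΔS = 2.07 × 20.79 × ln(557.15/283.45) = 29.1 J/K.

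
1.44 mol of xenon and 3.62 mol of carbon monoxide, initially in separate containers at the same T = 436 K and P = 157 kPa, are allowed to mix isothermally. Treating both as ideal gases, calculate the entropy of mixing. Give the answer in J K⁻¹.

Mole fractions: x_A = 1.44/5.06 = 0.285, x_B = 0.715.
ΔS_mix = −R(n_A ln x_A + n_B ln x_B) = −8.314 × (1.44 ln 0.285 + 3.62 ln 0.715) = 25.1 J/K.

ΔS_mix = 25.1 J/K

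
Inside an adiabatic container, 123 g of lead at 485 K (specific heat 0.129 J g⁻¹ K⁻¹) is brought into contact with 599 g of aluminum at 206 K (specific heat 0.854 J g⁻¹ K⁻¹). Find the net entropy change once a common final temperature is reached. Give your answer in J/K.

Energy balance: T_f = (m₁c₁T₁ + m₂c₂T₂)/(m₁c₁ + m₂c₂) = 214.39 K.
ΔS₁ = m₁c₁ ln(T_f/T₁) = 15.867 × ln(214.39/485) = -12.95 J/K.
ΔS₂ = m₂c₂ ln(T_f/T₂) = 511.546 × ln(214.39/206) = 20.43 J/K.
ΔS_total = -12.95 + 20.43 = 7.48 J/K.

ΔS_total = 7.48 J/K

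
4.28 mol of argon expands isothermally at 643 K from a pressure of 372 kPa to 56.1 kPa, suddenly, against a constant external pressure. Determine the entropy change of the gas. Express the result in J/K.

ΔS_gas = 67.3 J/K

Entropy is a state function, so ΔS_gas depends only on the end states.
For an isothermal ideal gas ΔS_gas = nR ln(P₁/P₂) = 4.28 × 8.314 × ln(372/56.1) = 67.3 J/K.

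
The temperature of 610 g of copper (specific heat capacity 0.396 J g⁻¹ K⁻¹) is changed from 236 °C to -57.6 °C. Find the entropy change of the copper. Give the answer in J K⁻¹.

In kelvin: T₁ = 509.15 K, T₂ = 215.55 K. ΔS = ∫dQ_rev/T = m c ln(T₂/T₁) = 610 × 0.396 × ln(215.55/509.15) = -208 J/K.

ΔS = -208 J/K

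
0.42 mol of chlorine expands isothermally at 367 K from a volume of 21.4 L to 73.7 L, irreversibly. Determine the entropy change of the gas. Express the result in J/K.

ΔS_gas = 4.32 J/K

Entropy is a state function, so ΔS_gas depends only on the end states.
For an isothermal ideal gas ΔS_gas = nR ln(V₂/V₁) = 0.42 × 8.314 × ln(73.7/21.4) = 4.32 J/K.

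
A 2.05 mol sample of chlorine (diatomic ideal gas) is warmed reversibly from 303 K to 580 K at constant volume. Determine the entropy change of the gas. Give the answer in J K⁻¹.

ΔS = 27.7 J/K

At constant volume, ΔS = nC_V ln(T₂/T₁) with C_V = 5R/2 = 20.79 J mol⁻¹ K⁻¹.
ΔS = 2.05 × 20.79 × ln(580/303) = 27.7 J/K.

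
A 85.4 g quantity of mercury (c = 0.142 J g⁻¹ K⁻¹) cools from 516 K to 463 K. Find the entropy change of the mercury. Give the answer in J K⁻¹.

ΔS = ∫dQ_rev/T = m c ln(T₂/T₁) = 85.4 × 0.142 × ln(463/516) = -1.31 J/K.

ΔS = -1.31 J/K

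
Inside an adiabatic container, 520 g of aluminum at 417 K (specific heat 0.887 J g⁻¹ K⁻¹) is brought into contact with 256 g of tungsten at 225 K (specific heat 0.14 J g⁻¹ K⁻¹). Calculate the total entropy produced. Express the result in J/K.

Energy balance: T_f = (m₁c₁T₁ + m₂c₂T₂)/(m₁c₁ + m₂c₂) = 403.16 K.
ΔS₁ = m₁c₁ ln(T_f/T₁) = 461.24 × ln(403.16/417) = -15.57 J/K.
ΔS₂ = m₂c₂ ln(T_f/T₂) = 35.84 × ln(403.16/225) = 20.9 J/K.
ΔS_total = -15.57 + 20.9 = 5.33 J/K.

ΔS_total = 5.33 J/K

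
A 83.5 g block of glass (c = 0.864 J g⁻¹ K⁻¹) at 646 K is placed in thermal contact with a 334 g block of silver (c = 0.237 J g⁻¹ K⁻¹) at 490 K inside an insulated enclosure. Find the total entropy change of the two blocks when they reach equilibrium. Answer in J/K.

Energy balance: T_f = (m₁c₁T₁ + m₂c₂T₂)/(m₁c₁ + m₂c₂) = 564.38 K.
ΔS₁ = m₁c₁ ln(T_f/T₁) = 72.144 × ln(564.38/646) = -9.7441 J/K.
ΔS₂ = m₂c₂ ln(T_f/T₂) = 79.158 × ln(564.38/490) = 11.187 J/K.
ΔS_total = -9.7441 + 11.187 = 1.44 J/K.

ΔS_total = 1.44 J/K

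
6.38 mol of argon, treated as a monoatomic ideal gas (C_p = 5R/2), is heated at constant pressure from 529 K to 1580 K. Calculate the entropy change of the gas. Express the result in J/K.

At constant pressure, ΔS = nC_p ln(T₂/T₁) with C_p = 5R/2 = 20.79 J mol⁻¹ K⁻¹.
ΔS = 6.38 × 20.79 × ln(1580/529) = 145 J/K.

ΔS = 145 J/K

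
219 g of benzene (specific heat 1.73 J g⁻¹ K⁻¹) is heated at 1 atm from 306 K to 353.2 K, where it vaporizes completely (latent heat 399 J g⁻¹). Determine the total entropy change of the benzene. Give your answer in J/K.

Warming step: ΔS₁ = m c ln(T_tr/T_i) = 219 × 1.73 × ln(353.2/306) = 54.35 J/K.
Phase change: ΔS₂ = +mL/T_tr = 219 × 399 / 353.2 = 247.4 J/K.
ΔS_total = (54.35) + (247.4) = 302 J/K.

ΔS = 302 J/K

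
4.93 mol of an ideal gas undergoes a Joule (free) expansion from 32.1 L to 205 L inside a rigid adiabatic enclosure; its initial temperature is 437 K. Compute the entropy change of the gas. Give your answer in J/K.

ΔS_gas = 76 J/K

No heat is exchanged and no work is done, so the ideal-gas temperature stays constant.
Entropy is a state function; using a reversible isothermal path, ΔS_gas = nR ln(V₂/V₁) = 4.93 × 8.314 × ln(205/32.1) = 76 J/K.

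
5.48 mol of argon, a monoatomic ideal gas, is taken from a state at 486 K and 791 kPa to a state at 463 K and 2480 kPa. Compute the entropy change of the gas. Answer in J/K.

ΔS = -57.6 J/K

ΔS = nC_p ln(T₂/T₁) − nR ln(P₂/P₁), with C_p = 5R/2 = 20.79 J mol⁻¹ K⁻¹ for a monoatomic ideal gas.
ΔS = 5.48 × [20.79 × ln(463/486) − 8.314 × ln(2480/791)] = -57.6 J/K.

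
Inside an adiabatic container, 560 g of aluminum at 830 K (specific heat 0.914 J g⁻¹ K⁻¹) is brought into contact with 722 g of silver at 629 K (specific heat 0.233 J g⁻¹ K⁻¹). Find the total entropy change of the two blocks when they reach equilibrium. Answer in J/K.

Energy balance: T_f = (m₁c₁T₁ + m₂c₂T₂)/(m₁c₁ + m₂c₂) = 780.28 K.
ΔS₁ = m₁c₁ ln(T_f/T₁) = 511.84 × ln(780.28/830) = -31.62 J/K.
ΔS₂ = m₂c₂ ln(T_f/T₂) = 168.226 × ln(780.28/629) = 36.26 J/K.
ΔS_total = -31.62 + 36.26 = 4.64 J/K.

ΔS_total = 4.64 J/K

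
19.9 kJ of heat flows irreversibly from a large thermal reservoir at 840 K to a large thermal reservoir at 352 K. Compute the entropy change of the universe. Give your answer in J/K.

ΔS_hot = −Q/T_H = −19900/840 = -23.69 J/K and ΔS_cold = +Q/T_C = 19900/352 = 56.53 J/K.
ΔS_total = -23.69 + 56.53 = 32.8 J/K, positive as the second law requires.

ΔS_total = 32.8 J/K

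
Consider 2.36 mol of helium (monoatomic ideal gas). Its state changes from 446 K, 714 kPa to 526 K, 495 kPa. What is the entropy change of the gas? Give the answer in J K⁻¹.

ΔS = 15.3 J/K

ΔS = nC_p ln(T₂/T₁) − nR ln(P₂/P₁), with C_p = 5R/2 = 20.79 J mol⁻¹ K⁻¹ for a monoatomic ideal gas.
ΔS = 2.36 × [20.79 × ln(526/446) − 8.314 × ln(495/714)] = 15.3 J/K.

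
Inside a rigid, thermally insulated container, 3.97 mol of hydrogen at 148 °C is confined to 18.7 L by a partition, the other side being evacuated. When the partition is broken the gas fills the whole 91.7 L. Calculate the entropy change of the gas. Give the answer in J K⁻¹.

ΔS_gas = 52.5 J/K

For an ideal gas in free expansion Q = 0 and W = 0, so T is unchanged.
Entropy is a state function; using a reversible isothermal path, ΔS_gas = nR ln(V₂/V₁) = 3.97 × 8.314 × ln(91.7/18.7) = 52.5 J/K.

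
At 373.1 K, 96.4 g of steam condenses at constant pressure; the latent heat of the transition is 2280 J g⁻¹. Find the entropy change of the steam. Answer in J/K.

ΔS = -589 J/K

Heat released by the substance: Q = −mL = −96.4 × 2280 = −219792 J.
At constant T, ΔS = Q_rev/T = −219792 / 373.1 = -589 J/K.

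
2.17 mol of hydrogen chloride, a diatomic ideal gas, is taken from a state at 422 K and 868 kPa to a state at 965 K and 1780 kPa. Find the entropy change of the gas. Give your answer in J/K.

ΔS = nC_p ln(T₂/T₁) − nR ln(P₂/P₁), with C_p = 7R/2 = 29.1 J mol⁻¹ K⁻¹ for a diatomic ideal gas.
ΔS = 2.17 × [29.1 × ln(965/422) − 8.314 × ln(1780/868)] = 39.3 J/K.

ΔS = 39.3 J/K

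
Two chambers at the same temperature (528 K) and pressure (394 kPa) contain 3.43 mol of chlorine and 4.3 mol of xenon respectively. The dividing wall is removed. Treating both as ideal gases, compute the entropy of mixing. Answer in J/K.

Mole fractions: x_A = 3.43/7.73 = 0.444, x_B = 0.556.
ΔS_mix = −R(n_A ln x_A + n_B ln x_B) = −8.314 × (3.43 ln 0.444 + 4.3 ln 0.556) = 44.1 J/K.

ΔS_mix = 44.1 J/K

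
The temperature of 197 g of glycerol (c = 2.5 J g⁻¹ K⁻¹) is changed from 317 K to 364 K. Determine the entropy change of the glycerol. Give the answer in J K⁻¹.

ΔS = ∫dQ_rev/T = m c ln(T₂/T₁) = 197 × 2.5 × ln(364/317) = 68.1 J/K.

ΔS = 68.1 J/K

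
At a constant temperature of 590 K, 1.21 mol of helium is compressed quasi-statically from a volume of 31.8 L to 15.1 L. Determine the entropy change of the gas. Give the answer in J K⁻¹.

ΔS_gas = -7.49 J/K

For an isothermal ideal gas ΔS_gas = nR ln(V₂/V₁) = 1.21 × 8.314 × ln(15.1/31.8) = -7.49 J/K.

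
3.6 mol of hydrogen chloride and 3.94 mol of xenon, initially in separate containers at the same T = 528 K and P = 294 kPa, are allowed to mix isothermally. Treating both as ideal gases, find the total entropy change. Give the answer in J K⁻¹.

ΔS_mix = 43.4 J/K

Mole fractions: x_A = 3.6/7.54 = 0.477, x_B = 0.523.
ΔS_mix = −R(n_A ln x_A + n_B ln x_B) = −8.314 × (3.6 ln 0.477 + 3.94 ln 0.523) = 43.4 J/K.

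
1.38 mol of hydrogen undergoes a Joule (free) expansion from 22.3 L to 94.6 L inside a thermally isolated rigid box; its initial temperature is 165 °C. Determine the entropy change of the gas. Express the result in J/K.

ΔS_gas = 16.6 J/K

No heat is exchanged and no work is done, so the ideal-gas temperature stays constant.
Entropy is a state function; using a reversible isothermal path, ΔS_gas = nR ln(V₂/V₁) = 1.38 × 8.314 × ln(94.6/22.3) = 16.6 J/K.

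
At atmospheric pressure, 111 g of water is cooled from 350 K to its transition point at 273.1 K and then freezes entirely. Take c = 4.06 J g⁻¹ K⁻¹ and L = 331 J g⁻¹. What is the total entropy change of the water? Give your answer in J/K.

Cooling step: ΔS₁ = m c ln(T_tr/T_i) = 111 × 4.06 × ln(273.1/350) = -111.8 J/K.
Phase change: ΔS₂ = −mL/T_tr = −111 × 331 / 273.1 = -134.5 J/K.
ΔS_total = (-111.8) + (-134.5) = -246 J/K.

ΔS = -246 J/K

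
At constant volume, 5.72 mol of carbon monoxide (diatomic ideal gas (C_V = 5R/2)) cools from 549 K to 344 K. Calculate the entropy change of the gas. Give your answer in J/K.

At constant volume, ΔS = nC_V ln(T₂/T₁) with C_V = 5R/2 = 20.79 J mol⁻¹ K⁻¹.
ΔS = 5.72 × 20.79 × ln(344/549) = -55.6 J/K.

ΔS = -55.6 J/K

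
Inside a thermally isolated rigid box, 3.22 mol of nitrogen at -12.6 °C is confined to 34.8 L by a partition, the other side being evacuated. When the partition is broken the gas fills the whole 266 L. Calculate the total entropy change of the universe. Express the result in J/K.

ΔS_universe = 54.4 J/K

No heat is exchanged and no work is done, so the ideal-gas temperature stays constant.
Entropy is a state function; using a reversible isothermal path, ΔS_gas = nR ln(V₂/V₁) = 3.22 × 8.314 × ln(266/34.8) = 54.4 J/K.
The insulated surroundings exchange no heat, so ΔS_surr = 0 and ΔS_universe = ΔS_gas.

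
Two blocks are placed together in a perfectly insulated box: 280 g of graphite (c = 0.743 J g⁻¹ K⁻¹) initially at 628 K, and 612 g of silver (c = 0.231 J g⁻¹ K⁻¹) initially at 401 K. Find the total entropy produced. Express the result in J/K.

ΔS_total = 8.17 J/K

Energy balance: T_f = (m₁c₁T₁ + m₂c₂T₂)/(m₁c₁ + m₂c₂) = 536.16 K.
ΔS₁ = m₁c₁ ln(T_f/T₁) = 208.04 × ln(536.16/628) = -32.89 J/K.
ΔS₂ = m₂c₂ ln(T_f/T₂) = 141.372 × ln(536.16/401) = 41.06 J/K.
ΔS_total = -32.89 + 41.06 = 8.17 J/K.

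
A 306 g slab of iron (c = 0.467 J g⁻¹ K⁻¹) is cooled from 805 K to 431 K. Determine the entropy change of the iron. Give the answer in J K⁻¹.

ΔS = -89.3 J/K

ΔS = ∫dQ_rev/T = m c ln(T₂/T₁) = 306 × 0.467 × ln(431/805) = -89.3 J/K.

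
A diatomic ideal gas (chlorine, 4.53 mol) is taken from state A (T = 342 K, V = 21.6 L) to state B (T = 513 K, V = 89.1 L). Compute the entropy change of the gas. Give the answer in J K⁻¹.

Entropy is a state function: ΔS = nC_V ln(T₂/T₁) + nR ln(V₂/V₁), with C_V = 5R/2 = 20.79 J mol⁻¹ K⁻¹ for a diatomic ideal gas.
ΔS = 4.53 × [20.79 × ln(513/342) + 8.314 × ln(89.1/21.6)] = 91.5 J/K.

ΔS = 91.5 J/K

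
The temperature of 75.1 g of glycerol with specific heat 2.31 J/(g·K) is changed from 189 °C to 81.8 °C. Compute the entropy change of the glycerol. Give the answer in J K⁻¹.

ΔS = -45.8 J/K

In kelvin: T₁ = 462.15 K, T₂ = 354.95 K. ΔS = ∫dQ_rev/T = m c ln(T₂/T₁) = 75.1 × 2.31 × ln(354.95/462.15) = -45.8 J/K.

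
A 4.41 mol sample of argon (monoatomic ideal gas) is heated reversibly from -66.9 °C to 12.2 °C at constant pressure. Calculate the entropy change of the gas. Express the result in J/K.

ΔS = 29.8 J/K

In kelvin: T₁ = 206.25 K, T₂ = 285.35 K. At constant pressure, ΔS = nC_p ln(T₂/T₁) with C_p = 5R/2 = 20.79 J mol⁻¹ K⁻¹.
ΔS = 4.41 × 20.79 × ln(285.35/206.25) = 29.8 J/K.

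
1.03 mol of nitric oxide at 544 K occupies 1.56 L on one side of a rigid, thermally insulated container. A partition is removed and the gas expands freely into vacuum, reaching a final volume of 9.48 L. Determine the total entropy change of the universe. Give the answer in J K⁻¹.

For an ideal gas in free expansion Q = 0 and W = 0, so T is unchanged.
Entropy is a state function; using a reversible isothermal path, ΔS_gas = nR ln(V₂/V₁) = 1.03 × 8.314 × ln(9.48/1.56) = 15.5 J/K.
The insulated surroundings exchange no heat, so ΔS_surr = 0 and ΔS_universe = ΔS_gas.

ΔS_universe = 15.5 J/K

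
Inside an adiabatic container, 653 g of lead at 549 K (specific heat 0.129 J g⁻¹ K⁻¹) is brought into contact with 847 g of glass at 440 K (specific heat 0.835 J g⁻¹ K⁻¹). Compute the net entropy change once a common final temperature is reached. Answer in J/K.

Energy balance: T_f = (m₁c₁T₁ + m₂c₂T₂)/(m₁c₁ + m₂c₂) = 451.6 K.
ΔS₁ = m₁c₁ ln(T_f/T₁) = 84.237 × ln(451.6/549) = -16.451 J/K.
ΔS₂ = m₂c₂ ln(T_f/T₂) = 707.245 × ln(451.6/440) = 18.405 J/K.
ΔS_total = -16.451 + 18.405 = 1.95 J/K.

ΔS_total = 1.95 J/K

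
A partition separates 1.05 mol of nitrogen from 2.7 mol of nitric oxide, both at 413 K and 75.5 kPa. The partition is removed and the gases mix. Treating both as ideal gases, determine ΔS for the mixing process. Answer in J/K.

ΔS_mix = 18.5 J/K

Mole fractions: x_A = 1.05/3.75 = 0.28, x_B = 0.72.
ΔS_mix = −R(n_A ln x_A + n_B ln x_B) = −8.314 × (1.05 ln 0.28 + 2.7 ln 0.72) = 18.5 J/K.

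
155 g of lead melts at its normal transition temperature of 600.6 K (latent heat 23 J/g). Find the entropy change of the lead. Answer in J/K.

ΔS = 5.94 J/K

Heat absorbed by the substance: Q = mL = 155 × 23 = 3565 J.
At constant T, ΔS = Q_rev/T = 3565 / 600.6 = 5.94 J/K.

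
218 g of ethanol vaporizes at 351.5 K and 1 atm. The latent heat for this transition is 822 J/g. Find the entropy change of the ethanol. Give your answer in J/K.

ΔS = 510 J/K

Heat absorbed by the substance: Q = mL = 218 × 822 = 179196 J.
At constant T, ΔS = Q_rev/T = 179196 / 351.5 = 510 J/K.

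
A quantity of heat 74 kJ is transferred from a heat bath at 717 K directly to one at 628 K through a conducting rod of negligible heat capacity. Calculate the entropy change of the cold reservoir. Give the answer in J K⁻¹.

ΔS_cold = 118 J/K

The cold reservoir gains heat Q, so ΔS_cold = +Q/T_C = 74000/628 = 118 J/K.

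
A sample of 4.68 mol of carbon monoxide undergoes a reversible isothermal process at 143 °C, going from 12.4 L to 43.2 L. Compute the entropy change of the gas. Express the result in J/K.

ΔS_gas = 48.6 J/K

For an isothermal ideal gas ΔS_gas = nR ln(V₂/V₁) = 4.68 × 8.314 × ln(43.2/12.4) = 48.6 J/K.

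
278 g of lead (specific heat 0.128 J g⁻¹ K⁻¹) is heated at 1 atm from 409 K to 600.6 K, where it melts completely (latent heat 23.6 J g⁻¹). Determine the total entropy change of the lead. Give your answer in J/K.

ΔS = 24.6 J/K

Warming step: ΔS₁ = m c ln(T_tr/T_i) = 278 × 0.128 × ln(600.6/409) = 13.67 J/K.
Phase change: ΔS₂ = +mL/T_tr = 278 × 23.6 / 600.6 = 10.92 J/K.
ΔS_total = (13.67) + (10.92) = 24.6 J/K.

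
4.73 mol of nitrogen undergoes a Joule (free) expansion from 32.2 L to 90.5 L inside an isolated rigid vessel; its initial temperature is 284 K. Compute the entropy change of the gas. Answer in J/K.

For an ideal gas in free expansion Q = 0 and W = 0, so T is unchanged.
Entropy is a state function; using a reversible isothermal path, ΔS_gas = nR ln(V₂/V₁) = 4.73 × 8.314 × ln(90.5/32.2) = 40.6 J/K.

ΔS_gas = 40.6 J/K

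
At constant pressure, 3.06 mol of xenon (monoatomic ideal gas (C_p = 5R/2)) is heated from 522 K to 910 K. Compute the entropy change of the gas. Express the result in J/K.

At constant pressure, ΔS = nC_p ln(T₂/T₁) with C_p = 5R/2 = 20.79 J mol⁻¹ K⁻¹.
ΔS = 3.06 × 20.79 × ln(910/522) = 35.3 J/K.

ΔS = 35.3 J/K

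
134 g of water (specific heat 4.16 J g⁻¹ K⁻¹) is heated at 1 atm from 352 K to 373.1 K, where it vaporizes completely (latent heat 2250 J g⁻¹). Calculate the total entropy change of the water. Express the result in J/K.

Warming step: ΔS₁ = m c ln(T_tr/T_i) = 134 × 4.16 × ln(373.1/352) = 32.45 J/K.
Phase change: ΔS₂ = +mL/T_tr = 134 × 2250 / 373.1 = 808.1 J/K.
ΔS_total = (32.45) + (808.1) = 841 J/K.

ΔS = 841 J/K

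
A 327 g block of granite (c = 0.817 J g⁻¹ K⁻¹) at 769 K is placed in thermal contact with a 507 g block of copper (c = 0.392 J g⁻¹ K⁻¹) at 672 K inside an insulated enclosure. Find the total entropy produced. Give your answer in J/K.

ΔS_total = 1.03 J/K

Energy balance: T_f = (m₁c₁T₁ + m₂c₂T₂)/(m₁c₁ + m₂c₂) = 727.62 K.
ΔS₁ = m₁c₁ ln(T_f/T₁) = 267.159 × ln(727.62/769) = -14.776 J/K.
ΔS₂ = m₂c₂ ln(T_f/T₂) = 198.744 × ln(727.62/672) = 15.805 J/K.
ΔS_total = -14.776 + 15.805 = 1.03 J/K.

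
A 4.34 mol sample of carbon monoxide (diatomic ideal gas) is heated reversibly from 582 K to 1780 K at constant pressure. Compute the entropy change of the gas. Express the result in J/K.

At constant pressure, ΔS = nC_p ln(T₂/T₁) with C_p = 7R/2 = 29.1 J mol⁻¹ K⁻¹.
ΔS = 4.34 × 29.1 × ln(1780/582) = 141 J/K.

ΔS = 141 J/K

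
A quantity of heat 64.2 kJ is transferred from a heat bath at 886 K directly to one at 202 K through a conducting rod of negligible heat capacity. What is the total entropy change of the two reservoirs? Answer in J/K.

ΔS_hot = −Q/T_H = −64200/886 = -72.46 J/K and ΔS_cold = +Q/T_C = 64200/202 = 317.8 J/K.
ΔS_total = -72.46 + 317.8 = 245 J/K, positive as the second law requires.

ΔS_total = 245 J/K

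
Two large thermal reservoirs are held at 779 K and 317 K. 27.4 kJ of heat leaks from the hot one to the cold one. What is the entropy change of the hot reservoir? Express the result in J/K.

ΔS_hot = -35.2 J/K

The hot reservoir loses heat Q, so ΔS_hot = −Q/T_H = −27400/779 = -35.2 J/K.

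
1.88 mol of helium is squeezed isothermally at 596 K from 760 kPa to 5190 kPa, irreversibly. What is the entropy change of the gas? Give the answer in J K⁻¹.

Entropy is a state function, so ΔS_gas depends only on the end states.
For an isothermal ideal gas ΔS_gas = nR ln(P₁/P₂) = 1.88 × 8.314 × ln(760/5190) = -30 J/K.

ΔS_gas = -30 J/K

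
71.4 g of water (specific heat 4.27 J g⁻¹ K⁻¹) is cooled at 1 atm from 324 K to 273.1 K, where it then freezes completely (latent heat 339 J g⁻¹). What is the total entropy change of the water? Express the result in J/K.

Cooling step: ΔS₁ = m c ln(T_tr/T_i) = 71.4 × 4.27 × ln(273.1/324) = -52.11 J/K.
Phase change: ΔS₂ = −mL/T_tr = −71.4 × 339 / 273.1 = -88.63 J/K.
ΔS_total = (-52.11) + (-88.63) = -141 J/K.

ΔS = -141 J/K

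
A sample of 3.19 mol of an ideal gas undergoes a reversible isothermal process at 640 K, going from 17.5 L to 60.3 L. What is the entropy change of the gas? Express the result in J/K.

For an isothermal ideal gas ΔS_gas = nR ln(V₂/V₁) = 3.19 × 8.314 × ln(60.3/17.5) = 32.8 J/K.

ΔS_gas = 32.8 J/K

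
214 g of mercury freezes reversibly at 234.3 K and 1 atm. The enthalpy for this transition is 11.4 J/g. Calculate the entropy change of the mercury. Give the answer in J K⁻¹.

Heat released by the substance: Q = −mL = −214 × 11.4 = −2439.6 J.
At constant T, ΔS = Q_rev/T = −2439.6 / 234.3 = -10.4 J/K.

ΔS = -10.4 J/K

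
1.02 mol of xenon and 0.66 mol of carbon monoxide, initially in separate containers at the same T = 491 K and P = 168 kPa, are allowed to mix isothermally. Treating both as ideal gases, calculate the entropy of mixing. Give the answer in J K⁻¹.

Mole fractions: x_A = 1.02/1.68 = 0.607, x_B = 0.393.
ΔS_mix = −R(n_A ln x_A + n_B ln x_B) = −8.314 × (1.02 ln 0.607 + 0.66 ln 0.393) = 9.36 J/K.

ΔS_mix = 9.36 J/K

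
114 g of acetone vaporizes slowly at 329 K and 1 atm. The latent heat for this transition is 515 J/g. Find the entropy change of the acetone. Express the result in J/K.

ΔS = 178 J/K

Heat absorbed by the substance: Q = mL = 114 × 515 = 58710 J.
At constant T, ΔS = Q_rev/T = 58710 / 329 = 178 J/K.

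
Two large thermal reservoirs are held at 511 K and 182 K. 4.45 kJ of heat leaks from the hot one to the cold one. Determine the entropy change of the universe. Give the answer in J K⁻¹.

ΔS_hot = −Q/T_H = −4450/511 = -8.708 J/K and ΔS_cold = +Q/T_C = 4450/182 = 24.45 J/K.
ΔS_total = -8.708 + 24.45 = 15.7 J/K, positive as the second law requires.

ΔS_total = 15.7 J/K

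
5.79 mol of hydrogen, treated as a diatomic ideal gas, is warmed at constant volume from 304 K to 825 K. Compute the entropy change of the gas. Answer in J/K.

At constant volume, ΔS = nC_V ln(T₂/T₁) with C_V = 5R/2 = 20.79 J mol⁻¹ K⁻¹.
ΔS = 5.79 × 20.79 × ln(825/304) = 120 J/K.

ΔS = 120 J/K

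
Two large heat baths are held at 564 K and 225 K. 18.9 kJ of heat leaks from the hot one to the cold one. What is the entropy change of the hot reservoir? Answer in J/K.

The hot reservoir loses heat Q, so ΔS_hot = −Q/T_H = −18900/564 = -33.5 J/K.

ΔS_hot = -33.5 J/K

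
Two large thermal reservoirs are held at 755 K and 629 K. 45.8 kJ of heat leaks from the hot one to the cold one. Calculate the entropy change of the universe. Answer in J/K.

ΔS_hot = −Q/T_H = −45800/755 = -60.66 J/K and ΔS_cold = +Q/T_C = 45800/629 = 72.81 J/K.
ΔS_total = -60.66 + 72.81 = 12.2 J/K, positive as the second law requires.

ΔS_total = 12.2 J/K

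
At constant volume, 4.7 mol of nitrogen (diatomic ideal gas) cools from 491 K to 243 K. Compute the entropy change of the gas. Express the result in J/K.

At constant volume, ΔS = nC_V ln(T₂/T₁) with C_V = 5R/2 = 20.79 J mol⁻¹ K⁻¹.
ΔS = 4.7 × 20.79 × ln(243/491) = -68.7 J/K.

ΔS = -68.7 J/K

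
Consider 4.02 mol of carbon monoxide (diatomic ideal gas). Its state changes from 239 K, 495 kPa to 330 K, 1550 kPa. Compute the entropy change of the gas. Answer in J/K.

ΔS = nC_p ln(T₂/T₁) − nR ln(P₂/P₁), with C_p = 7R/2 = 29.1 J mol⁻¹ K⁻¹ for a diatomic ideal gas.
ΔS = 4.02 × [29.1 × ln(330/239) − 8.314 × ln(1550/495)] = -0.409 J/K.

ΔS = -0.409 J/K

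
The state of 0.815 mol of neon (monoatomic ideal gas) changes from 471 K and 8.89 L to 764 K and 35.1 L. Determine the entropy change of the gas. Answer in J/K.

ΔS = 14.2 J/K

Entropy is a state function: ΔS = nC_V ln(T₂/T₁) + nR ln(V₂/V₁), with C_V = 3R/2 = 12.47 J mol⁻¹ K⁻¹ for a monoatomic ideal gas.
ΔS = 0.815 × [12.47 × ln(764/471) + 8.314 × ln(35.1/8.89)] = 14.2 J/K.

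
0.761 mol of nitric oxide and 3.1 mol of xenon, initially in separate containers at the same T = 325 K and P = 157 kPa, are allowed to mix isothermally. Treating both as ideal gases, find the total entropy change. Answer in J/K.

Mole fractions: x_A = 0.761/3.86 = 0.197, x_B = 0.803.
ΔS_mix = −R(n_A ln x_A + n_B ln x_B) = −8.314 × (0.761 ln 0.197 + 3.1 ln 0.803) = 15.9 J/K.

ΔS_mix = 15.9 J/K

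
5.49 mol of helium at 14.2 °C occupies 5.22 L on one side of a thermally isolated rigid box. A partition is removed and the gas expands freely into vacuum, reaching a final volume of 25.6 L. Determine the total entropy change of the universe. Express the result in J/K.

ΔS_universe = 72.6 J/K

No heat is exchanged and no work is done, so the ideal-gas temperature stays constant.
Entropy is a state function; using a reversible isothermal path, ΔS_gas = nR ln(V₂/V₁) = 5.49 × 8.314 × ln(25.6/5.22) = 72.6 J/K.
The insulated surroundings exchange no heat, so ΔS_surr = 0 and ΔS_universe = ΔS_gas.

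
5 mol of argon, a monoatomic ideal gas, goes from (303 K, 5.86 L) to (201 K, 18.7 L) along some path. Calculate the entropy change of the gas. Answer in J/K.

Entropy is a state function: ΔS = nC_V ln(T₂/T₁) + nR ln(V₂/V₁), with C_V = 3R/2 = 12.47 J mol⁻¹ K⁻¹ for a monoatomic ideal gas.
ΔS = 5 × [12.47 × ln(201/303) + 8.314 × ln(18.7/5.86)] = 22.6 J/K.

ΔS = 22.6 J/K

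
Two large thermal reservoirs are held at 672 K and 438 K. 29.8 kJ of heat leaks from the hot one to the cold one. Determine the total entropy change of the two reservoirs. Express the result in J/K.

ΔS_total = 23.7 J/K

ΔS_hot = −Q/T_H = −29800/672 = -44.35 J/K and ΔS_cold = +Q/T_C = 29800/438 = 68.04 J/K.
ΔS_total = -44.35 + 68.04 = 23.7 J/K, positive as the second law requires.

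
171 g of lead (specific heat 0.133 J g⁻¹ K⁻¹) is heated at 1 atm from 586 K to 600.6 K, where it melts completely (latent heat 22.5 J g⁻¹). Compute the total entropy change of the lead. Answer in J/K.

Warming step: ΔS₁ = m c ln(T_tr/T_i) = 171 × 0.133 × ln(600.6/586) = 0.5597 J/K.
Phase change: ΔS₂ = +mL/T_tr = 171 × 22.5 / 600.6 = 6.406 J/K.
ΔS_total = (0.5597) + (6.406) = 6.97 J/K.

ΔS = 6.97 J/K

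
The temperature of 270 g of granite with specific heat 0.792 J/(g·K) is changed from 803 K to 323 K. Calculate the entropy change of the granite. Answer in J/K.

ΔS = ∫dQ_rev/T = m c ln(T₂/T₁) = 270 × 0.792 × ln(323/803) = -195 J/K.

ΔS = -195 J/K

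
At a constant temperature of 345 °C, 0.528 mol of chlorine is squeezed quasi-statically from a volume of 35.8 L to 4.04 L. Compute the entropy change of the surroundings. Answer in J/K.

ΔS_surr = 9.58 J/K

For an isothermal ideal gas ΔS_gas = nR ln(V₂/V₁) = 0.528 × 8.314 × ln(4.04/35.8) = -9.58 J/K.
The process is reversible, so ΔS_surr = −ΔS_gas = 9.58 J/K and ΔS_universe = 0.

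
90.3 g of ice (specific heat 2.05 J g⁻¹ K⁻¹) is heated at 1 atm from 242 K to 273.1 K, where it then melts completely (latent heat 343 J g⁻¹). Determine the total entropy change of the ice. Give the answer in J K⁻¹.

ΔS = 136 J/K

Warming step: ΔS₁ = m c ln(T_tr/T_i) = 90.3 × 2.05 × ln(273.1/242) = 22.38 J/K.
Phase change: ΔS₂ = +mL/T_tr = 90.3 × 343 / 273.1 = 113.4 J/K.
ΔS_total = (22.38) + (113.4) = 136 J/K.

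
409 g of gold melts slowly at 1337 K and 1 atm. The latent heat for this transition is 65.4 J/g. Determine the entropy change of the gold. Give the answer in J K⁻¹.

Heat absorbed by the substance: Q = mL = 409 × 65.4 = 26748.6 J.
At constant T, ΔS = Q_rev/T = 26748.6 / 1337 = 20 J/K.

ΔS = 20 J/K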